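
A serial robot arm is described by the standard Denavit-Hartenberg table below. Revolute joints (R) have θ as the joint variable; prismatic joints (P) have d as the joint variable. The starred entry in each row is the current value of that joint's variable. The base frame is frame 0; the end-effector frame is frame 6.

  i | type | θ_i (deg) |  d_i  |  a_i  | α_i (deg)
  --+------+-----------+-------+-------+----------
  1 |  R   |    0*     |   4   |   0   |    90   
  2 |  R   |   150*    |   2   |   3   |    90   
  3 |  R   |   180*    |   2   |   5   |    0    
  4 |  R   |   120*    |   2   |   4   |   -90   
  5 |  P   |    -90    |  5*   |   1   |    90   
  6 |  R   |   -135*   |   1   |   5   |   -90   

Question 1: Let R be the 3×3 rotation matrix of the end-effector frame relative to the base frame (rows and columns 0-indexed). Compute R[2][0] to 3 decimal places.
End-effector x-axis (col 0 of R) = (0.1768,0.3536,-0.9186)
R[2][0] = -0.9186

-0.919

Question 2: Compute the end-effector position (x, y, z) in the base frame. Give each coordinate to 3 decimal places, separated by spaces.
0.067 -0.134 5.652

after link 1: o_1 = (0.0000, 0.0000, 4.0000)
after link 2: o_2 = (-2.5981, -2.0000, 5.5000)
after link 3: o_3 = (2.7321, -2.0000, 4.7321)
after link 4: o_4 = (2.0000, 1.4641, 7.4641)
after link 5: o_5 = (-1.2500, -1.0359, 10.4952)
after link 6: o_6 = (0.0669, -0.1342, 5.6524)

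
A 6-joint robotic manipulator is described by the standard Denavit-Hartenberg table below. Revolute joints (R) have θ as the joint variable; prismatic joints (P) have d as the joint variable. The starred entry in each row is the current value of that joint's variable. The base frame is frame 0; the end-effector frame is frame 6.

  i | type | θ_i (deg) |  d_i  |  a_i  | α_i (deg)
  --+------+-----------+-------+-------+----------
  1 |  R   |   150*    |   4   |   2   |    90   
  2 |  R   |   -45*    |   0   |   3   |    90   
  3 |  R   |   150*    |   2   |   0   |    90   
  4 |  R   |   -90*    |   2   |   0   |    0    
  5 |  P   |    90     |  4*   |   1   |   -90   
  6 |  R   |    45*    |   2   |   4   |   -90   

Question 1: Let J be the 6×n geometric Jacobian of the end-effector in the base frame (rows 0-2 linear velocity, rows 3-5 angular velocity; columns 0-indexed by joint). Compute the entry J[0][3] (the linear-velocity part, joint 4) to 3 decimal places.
axis z_3 = (0.1268,0.9268,-0.3536); lever o_n−o_3 = (4.6144,2.7178,-0.1911)
cross product → J_v[:, 3] = (0.7838,-1.6072,-3.9319)
J_ω[:, 3] = z_3
entry J[0][3] = 0.7838

0.784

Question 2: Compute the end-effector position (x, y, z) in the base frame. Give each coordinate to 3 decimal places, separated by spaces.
after link 1: o_1 = (-1.7321, 1.0000, 4.0000)
after link 2: o_2 = (-3.5692, 2.0607, 1.8787)
after link 3: o_3 = (-2.3444, 1.3536, 0.4645)
after link 4: o_4 = (-2.0908, 3.2071, -0.2426)
after link 5: o_5 = (-0.8031, 7.0410, -1.0445)
after link 6: o_6 = (2.2700, 4.0713, 0.2734)

2.270 4.071 0.273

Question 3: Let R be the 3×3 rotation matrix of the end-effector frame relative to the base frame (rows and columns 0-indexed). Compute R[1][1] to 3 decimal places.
End-effector y-axis (col 1 of R) = (-0.6124,0.3536,0.7071)
R[1][1] = 0.3536

0.354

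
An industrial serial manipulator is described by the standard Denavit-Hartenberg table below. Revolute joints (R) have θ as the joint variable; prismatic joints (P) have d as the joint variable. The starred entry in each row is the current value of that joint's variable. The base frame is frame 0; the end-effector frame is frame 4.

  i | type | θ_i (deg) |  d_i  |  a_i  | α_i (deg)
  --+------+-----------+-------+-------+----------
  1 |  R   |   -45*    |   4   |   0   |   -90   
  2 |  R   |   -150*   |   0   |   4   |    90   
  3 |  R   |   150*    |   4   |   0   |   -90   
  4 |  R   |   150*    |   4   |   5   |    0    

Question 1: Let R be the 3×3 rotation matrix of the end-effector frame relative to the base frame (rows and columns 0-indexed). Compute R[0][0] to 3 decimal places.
-0.589

End-effector x-axis (col 0 of R) = (-0.5887,-0.0237,0.8080)
R[0][0] = -0.5887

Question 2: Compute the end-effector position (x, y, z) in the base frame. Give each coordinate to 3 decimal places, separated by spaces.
-8.032 0.071 5.576

after link 1: o_1 = (0.0000, 0.0000, 4.0000)
after link 2: o_2 = (-2.4495, 2.4495, 6.0000)
after link 3: o_3 = (-3.8637, 3.8637, 2.5359)
after link 4: o_4 = (-8.0319, 0.0711, 5.5760)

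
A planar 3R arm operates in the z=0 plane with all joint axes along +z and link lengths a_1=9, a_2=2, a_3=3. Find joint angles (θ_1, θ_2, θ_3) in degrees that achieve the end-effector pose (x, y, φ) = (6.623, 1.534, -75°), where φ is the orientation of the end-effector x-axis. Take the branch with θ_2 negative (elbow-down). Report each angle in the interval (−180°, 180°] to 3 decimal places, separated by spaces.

wrist centre = target − a_3·(cos φ, sin φ) = (5.8465, 4.4318)
cos θ_2 = (53.8227−9²−2²)/(2·9·2) = -0.8660; θ_2 = -150.0012° (elbow-down)
β = atan2(4.4318,5.8465) = 37.1627°; ψ = atan2(-1.0000,7.2679) = -7.8339°
θ_1 = β − ψ = 44.9966°
θ_3 = φ − θ_1 − θ_2 = 30.0045° (wrapped to (-180°,180°])

44.997 -150.001 30.005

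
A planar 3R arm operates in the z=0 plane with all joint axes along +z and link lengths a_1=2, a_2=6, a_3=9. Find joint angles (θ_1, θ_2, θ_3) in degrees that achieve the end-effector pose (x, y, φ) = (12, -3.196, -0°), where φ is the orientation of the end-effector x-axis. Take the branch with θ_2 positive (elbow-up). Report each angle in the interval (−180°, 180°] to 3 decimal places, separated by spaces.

wrist centre = target − a_3·(cos φ, sin φ) = (3.0000, -3.1960)
cos θ_2 = (19.2144−2²−6²)/(2·2·6) = -0.8661; θ_2 = 150.0047° (elbow-up)
β = atan2(-3.1960,3.0000) = -46.8119°; ψ = atan2(2.9996,-3.1964) = 136.8194°
θ_1 = β − ψ = -183.6313°
θ_3 = φ − θ_1 − θ_2 = 33.6266° (wrapped to (-180°,180°])

176.369 150.005 33.627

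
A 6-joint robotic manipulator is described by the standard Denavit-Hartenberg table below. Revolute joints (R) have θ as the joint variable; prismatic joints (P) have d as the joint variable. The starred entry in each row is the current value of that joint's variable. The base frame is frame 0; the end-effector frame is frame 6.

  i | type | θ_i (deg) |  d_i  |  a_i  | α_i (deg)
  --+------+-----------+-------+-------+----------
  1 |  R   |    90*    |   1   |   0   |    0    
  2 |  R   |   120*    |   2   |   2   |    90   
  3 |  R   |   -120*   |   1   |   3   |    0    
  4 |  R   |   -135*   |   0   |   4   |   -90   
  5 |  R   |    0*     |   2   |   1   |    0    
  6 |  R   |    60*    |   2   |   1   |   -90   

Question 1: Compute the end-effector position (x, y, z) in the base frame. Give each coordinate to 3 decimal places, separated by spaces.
after link 1: o_1 = (0.0000, 0.0000, 1.0000)
after link 2: o_2 = (-1.7321, -1.0000, 3.0000)
after link 3: o_3 = (-0.9330, 0.6160, 0.4019)
after link 4: o_4 = (-0.0364, 1.1337, 4.2656)
after link 5: o_5 = (1.8607, 2.2290, 4.7139)
after link 6: o_6 = (4.0789, 2.5096, 4.6792)

4.079 2.510 4.679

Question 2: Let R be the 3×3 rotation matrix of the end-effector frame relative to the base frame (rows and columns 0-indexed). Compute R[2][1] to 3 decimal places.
0.259

End-effector y-axis (col 1 of R) = (-0.8365,-0.4830,0.2588)
R[2][1] = 0.2588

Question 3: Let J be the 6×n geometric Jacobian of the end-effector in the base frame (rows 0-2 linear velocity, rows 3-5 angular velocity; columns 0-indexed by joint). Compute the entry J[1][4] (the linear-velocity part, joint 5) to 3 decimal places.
-1.411

axis z_4 = (0.8365,0.4830,-0.2588); lever o_n−o_4 = (4.1153,1.3760,0.4136)
cross product → J_v[:, 4] = (0.5559,-1.4111,-0.8365)
J_ω[:, 4] = z_4
entry J[1][4] = -1.4111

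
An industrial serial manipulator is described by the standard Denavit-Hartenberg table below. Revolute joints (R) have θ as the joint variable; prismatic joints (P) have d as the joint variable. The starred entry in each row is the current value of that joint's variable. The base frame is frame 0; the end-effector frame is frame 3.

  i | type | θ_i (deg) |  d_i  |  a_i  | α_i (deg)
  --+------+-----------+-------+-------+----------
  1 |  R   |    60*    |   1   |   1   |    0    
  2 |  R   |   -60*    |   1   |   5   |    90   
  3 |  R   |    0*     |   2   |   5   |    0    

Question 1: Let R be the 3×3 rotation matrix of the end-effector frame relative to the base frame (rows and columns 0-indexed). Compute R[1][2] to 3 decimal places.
End-effector z-axis (col 2 of R) = (0.0000,-1.0000,0.0000)
R[1][2] = -1.0000

-1.000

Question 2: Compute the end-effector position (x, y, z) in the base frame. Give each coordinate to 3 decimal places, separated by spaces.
after link 1: o_1 = (0.5000, 0.8660, 1.0000)
after link 2: o_2 = (5.5000, 0.8660, 2.0000)
after link 3: o_3 = (10.5000, -1.1340, 2.0000)

10.500 -1.134 2.000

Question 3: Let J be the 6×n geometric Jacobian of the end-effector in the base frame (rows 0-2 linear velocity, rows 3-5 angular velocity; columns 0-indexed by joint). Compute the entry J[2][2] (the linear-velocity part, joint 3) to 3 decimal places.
axis z_2 = (0.0000,-1.0000,0.0000); lever o_n−o_2 = (5.0000,-2.0000,0.0000)
cross product → J_v[:, 2] = (0.0000,0.0000,5.0000)
J_ω[:, 2] = z_2
entry J[2][2] = 5.0000

5.000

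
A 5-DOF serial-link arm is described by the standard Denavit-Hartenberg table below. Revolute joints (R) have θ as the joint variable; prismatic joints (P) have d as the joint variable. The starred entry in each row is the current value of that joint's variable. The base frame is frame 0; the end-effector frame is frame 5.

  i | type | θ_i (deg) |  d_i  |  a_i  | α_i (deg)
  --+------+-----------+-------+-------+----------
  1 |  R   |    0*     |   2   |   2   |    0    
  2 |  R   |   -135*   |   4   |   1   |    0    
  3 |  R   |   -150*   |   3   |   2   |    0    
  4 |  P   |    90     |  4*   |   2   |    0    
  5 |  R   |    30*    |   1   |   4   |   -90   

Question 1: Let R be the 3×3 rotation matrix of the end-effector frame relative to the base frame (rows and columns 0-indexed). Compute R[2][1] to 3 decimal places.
End-effector y-axis (col 1 of R) = (0.0000,-0.0000,-1.0000)
R[2][1] = -1.0000

-1.000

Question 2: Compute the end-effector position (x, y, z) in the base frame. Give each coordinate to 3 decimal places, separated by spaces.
-3.985 0.707 14.000

after link 1: o_1 = (2.0000, 0.0000, 2.0000)
after link 2: o_2 = (1.2929, -0.7071, 6.0000)
after link 3: o_3 = (1.8105, 1.2247, 9.0000)
after link 4: o_4 = (-0.1213, 1.7424, 13.0000)
after link 5: o_5 = (-3.9850, 0.7071, 14.0000)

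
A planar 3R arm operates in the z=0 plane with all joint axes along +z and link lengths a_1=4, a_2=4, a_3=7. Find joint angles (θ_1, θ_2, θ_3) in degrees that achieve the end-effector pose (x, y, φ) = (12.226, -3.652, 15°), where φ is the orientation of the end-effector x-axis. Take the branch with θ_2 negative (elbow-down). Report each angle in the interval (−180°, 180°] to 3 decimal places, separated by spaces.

wrist centre = target − a_3·(cos φ, sin φ) = (5.4645, -5.4637)
cos θ_2 = (59.7134−4²−4²)/(2·4·4) = 0.8660; θ_2 = -29.9981° (elbow-down)
β = atan2(-5.4637,5.4645) = -44.9959°; ψ = atan2(-1.9999,7.4642) = -14.9990°
θ_1 = β − ψ = -29.9968°
θ_3 = φ − θ_1 − θ_2 = 74.9949° (wrapped to (-180°,180°])

-29.997 -29.998 74.995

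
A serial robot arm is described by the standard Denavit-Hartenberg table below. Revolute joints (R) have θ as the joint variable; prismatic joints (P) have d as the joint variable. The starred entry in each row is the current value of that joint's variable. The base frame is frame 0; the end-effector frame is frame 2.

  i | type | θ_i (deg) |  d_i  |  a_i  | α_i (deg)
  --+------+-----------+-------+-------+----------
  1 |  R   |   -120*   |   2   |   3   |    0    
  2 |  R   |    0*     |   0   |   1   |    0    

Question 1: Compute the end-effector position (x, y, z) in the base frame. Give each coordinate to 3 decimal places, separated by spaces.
after link 1: o_1 = (-1.5000, -2.5981, 2.0000)
after link 2: o_2 = (-2.0000, -3.4641, 2.0000)

-2.000 -3.464 2.000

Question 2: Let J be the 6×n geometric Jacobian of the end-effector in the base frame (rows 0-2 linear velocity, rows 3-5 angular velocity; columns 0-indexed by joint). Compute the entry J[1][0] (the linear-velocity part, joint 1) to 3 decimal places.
axis z_0 = ẑ; lever o_n−o_0 = (-2.0000,-3.4641,2.0000)
cross product → J_v[:, 0] = (3.4641,-2.0000,0.0000)
J_ω[:, 0] = z_0
entry J[1][0] = -2.0000

-2.000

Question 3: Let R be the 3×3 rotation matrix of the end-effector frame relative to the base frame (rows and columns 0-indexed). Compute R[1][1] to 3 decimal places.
-0.500

End-effector y-axis (col 1 of R) = (0.8660,-0.5000,0.0000)
R[1][1] = -0.5000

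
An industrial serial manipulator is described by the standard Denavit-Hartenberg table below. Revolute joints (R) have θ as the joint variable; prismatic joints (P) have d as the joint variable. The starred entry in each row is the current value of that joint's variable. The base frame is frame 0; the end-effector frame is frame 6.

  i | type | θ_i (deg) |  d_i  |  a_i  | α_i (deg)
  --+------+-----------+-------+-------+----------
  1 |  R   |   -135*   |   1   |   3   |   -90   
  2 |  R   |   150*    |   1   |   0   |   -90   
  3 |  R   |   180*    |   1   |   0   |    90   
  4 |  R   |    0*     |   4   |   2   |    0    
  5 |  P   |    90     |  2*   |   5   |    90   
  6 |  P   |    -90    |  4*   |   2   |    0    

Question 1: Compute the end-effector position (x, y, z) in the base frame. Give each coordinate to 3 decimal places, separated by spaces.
after link 1: o_1 = (-2.1213, -2.1213, 1.0000)
after link 2: o_2 = (-1.4142, -2.8284, 1.0000)
after link 3: o_3 = (-1.0607, -2.4749, 1.8660)
after link 4: o_4 = (-5.1138, -0.8712, 2.8660)
after link 5: o_5 = (-4.7603, 2.3108, 7.1962)
after link 6: o_6 = (-5.7956, -1.5529, 9.1962)

-5.796 -1.553 9.196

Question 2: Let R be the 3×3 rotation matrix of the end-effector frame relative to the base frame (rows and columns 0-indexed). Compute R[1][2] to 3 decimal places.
End-effector z-axis (col 2 of R) = (-0.6124,-0.6124,0.5000)
R[1][2] = -0.6124

-0.612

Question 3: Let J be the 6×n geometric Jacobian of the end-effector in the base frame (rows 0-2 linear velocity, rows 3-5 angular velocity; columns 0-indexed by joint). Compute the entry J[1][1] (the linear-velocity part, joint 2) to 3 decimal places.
axis z_1 = (0.7071,-0.7071,0.0000); lever o_n−o_1 = (-3.6742,0.5684,8.1962)
cross product → J_v[:, 1] = (-5.7956,-5.7956,-2.1962)
J_ω[:, 1] = z_1
entry J[1][1] = -5.7956

-5.796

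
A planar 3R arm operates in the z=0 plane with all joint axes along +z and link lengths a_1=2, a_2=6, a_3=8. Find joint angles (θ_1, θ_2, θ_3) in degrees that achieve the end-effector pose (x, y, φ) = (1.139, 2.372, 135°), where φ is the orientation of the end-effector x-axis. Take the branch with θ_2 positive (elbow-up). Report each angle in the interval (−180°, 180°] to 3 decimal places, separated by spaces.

wrist centre = target − a_3·(cos φ, sin φ) = (6.7959, -3.2849)
cos θ_2 = (56.9739−2²−6²)/(2·2·6) = 0.7072; θ_2 = 44.9887° (elbow-up)
β = atan2(-3.2849,6.7959) = -25.7973°; ψ = atan2(4.2418,6.2435) = 34.1921°
θ_1 = β − ψ = -59.9894°
θ_3 = φ − θ_1 − θ_2 = 150.0007° (wrapped to (-180°,180°])

-59.989 44.989 150.001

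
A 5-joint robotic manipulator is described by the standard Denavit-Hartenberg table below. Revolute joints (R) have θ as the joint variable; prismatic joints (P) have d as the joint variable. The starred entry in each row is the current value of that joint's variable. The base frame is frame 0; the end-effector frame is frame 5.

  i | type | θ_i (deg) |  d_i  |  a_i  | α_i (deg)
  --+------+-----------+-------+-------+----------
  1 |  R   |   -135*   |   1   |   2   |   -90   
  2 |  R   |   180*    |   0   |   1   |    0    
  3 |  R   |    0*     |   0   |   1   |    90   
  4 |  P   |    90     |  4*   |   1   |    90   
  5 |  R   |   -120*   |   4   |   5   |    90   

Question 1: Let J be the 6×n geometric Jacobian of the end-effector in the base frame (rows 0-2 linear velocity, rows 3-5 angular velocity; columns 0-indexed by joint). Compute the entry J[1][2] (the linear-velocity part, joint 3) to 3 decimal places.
axis z_2 = (0.7071,-0.7071,0.0000); lever o_n−o_2 = (2.4749,4.5962,0.3301)
cross product → J_v[:, 2] = (-0.2334,-0.2334,5.0000)
J_ω[:, 2] = z_2
entry J[1][2] = -0.2334

-0.233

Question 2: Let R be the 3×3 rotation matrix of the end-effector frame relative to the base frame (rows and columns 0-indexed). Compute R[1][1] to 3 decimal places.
End-effector y-axis (col 1 of R) = (0.7071,0.7071,-0.0000)
R[1][1] = 0.7071

0.707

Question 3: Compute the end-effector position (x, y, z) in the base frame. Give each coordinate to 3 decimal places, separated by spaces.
1.768 3.889 1.330

after link 1: o_1 = (-1.4142, -1.4142, 1.0000)
after link 2: o_2 = (-0.7071, -0.7071, 1.0000)
after link 3: o_3 = (0.0000, 0.0000, 1.0000)
after link 4: o_4 = (0.7071, -0.7071, -3.0000)
after link 5: o_5 = (1.7678, 3.8891, 1.3301)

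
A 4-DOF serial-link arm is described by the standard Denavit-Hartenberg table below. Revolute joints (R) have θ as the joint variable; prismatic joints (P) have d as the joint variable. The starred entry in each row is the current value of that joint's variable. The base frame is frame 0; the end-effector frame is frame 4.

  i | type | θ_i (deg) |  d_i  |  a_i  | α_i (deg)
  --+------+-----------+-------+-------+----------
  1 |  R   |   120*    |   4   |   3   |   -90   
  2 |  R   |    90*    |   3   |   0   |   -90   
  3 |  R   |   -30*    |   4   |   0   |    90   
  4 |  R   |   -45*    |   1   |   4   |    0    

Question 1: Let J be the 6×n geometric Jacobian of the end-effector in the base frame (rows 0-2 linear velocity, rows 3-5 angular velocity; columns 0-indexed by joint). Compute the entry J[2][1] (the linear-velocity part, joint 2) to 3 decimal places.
1.172

axis z_1 = (-0.8660,-0.5000,0.0000); lever o_n−o_1 = (-3.9870,-3.6547,-1.9495)
cross product → J_v[:, 1] = (0.9747,-1.6883,1.1716)
J_ω[:, 1] = z_1
entry J[2][1] = 1.1716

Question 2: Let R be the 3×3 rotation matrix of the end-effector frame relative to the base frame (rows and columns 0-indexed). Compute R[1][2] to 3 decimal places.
-0.433

End-effector z-axis (col 2 of R) = (-0.7500,-0.4330,0.5000)
R[1][2] = -0.4330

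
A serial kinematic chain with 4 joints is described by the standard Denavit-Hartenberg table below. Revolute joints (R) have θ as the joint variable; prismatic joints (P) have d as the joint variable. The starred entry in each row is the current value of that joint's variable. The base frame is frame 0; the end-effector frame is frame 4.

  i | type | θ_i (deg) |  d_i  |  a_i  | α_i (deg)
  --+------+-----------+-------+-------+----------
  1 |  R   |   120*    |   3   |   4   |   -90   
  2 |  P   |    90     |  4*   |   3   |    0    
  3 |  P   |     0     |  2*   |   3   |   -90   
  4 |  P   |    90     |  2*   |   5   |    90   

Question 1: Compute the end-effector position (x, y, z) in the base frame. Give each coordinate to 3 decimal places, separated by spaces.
after link 1: o_1 = (-2.0000, 3.4641, 3.0000)
after link 2: o_2 = (-5.4641, 1.4641, 0.0000)
after link 3: o_3 = (-7.1962, 0.4641, -3.0000)
after link 4: o_4 = (-1.8660, 1.2321, -3.0000)

-1.866 1.232 -3.000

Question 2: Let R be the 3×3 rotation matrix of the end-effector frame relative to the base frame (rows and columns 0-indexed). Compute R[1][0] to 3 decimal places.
End-effector x-axis (col 0 of R) = (0.8660,0.5000,-0.0000)
R[1][0] = 0.5000

0.500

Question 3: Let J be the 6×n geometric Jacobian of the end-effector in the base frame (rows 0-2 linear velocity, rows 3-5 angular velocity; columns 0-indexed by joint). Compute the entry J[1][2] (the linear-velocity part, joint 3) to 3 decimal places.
prismatic axis z_2 = (-0.8660,-0.5000,0.0000)
J_v[:, 2] = z_2; J_ω[:, 2] = (0,0,0)
entry J[1][2] = -0.5000

-0.500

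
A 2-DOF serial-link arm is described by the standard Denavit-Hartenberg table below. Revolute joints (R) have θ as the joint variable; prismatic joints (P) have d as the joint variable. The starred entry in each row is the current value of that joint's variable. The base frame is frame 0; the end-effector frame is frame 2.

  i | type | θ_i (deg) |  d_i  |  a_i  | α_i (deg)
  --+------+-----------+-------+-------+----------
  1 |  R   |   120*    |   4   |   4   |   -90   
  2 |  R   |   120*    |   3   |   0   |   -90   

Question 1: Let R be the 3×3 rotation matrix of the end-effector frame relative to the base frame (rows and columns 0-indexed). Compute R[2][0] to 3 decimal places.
-0.866

End-effector x-axis (col 0 of R) = (0.2500,-0.4330,-0.8660)
R[2][0] = -0.8660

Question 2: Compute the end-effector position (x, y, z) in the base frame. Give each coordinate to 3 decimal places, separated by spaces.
after link 1: o_1 = (-2.0000, 3.4641, 4.0000)
after link 2: o_2 = (-4.5981, 1.9641, 4.0000)

-4.598 1.964 4.000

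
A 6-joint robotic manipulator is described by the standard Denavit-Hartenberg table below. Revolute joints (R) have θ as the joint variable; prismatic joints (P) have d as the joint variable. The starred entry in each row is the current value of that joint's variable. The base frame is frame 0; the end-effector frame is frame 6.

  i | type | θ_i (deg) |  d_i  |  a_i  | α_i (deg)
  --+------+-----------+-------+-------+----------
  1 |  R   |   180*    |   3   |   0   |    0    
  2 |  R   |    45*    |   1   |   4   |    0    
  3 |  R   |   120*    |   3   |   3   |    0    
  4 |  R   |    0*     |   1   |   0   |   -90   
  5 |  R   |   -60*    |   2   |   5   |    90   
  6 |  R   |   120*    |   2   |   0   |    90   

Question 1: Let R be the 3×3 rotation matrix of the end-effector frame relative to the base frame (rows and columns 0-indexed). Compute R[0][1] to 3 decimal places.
-0.837

End-effector y-axis (col 1 of R) = (-0.8365,0.2241,0.5000)
R[0][1] = -0.8365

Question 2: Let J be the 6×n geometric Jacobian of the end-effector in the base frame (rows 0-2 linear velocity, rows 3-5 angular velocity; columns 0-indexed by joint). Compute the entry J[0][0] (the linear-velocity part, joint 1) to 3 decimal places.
axis z_0 = ẑ; lever o_n−o_0 = (1.3288,-1.8718,13.3301)
cross product → J_v[:, 0] = (1.8718,1.3288,-0.0000)
J_ω[:, 0] = z_0
entry J[0][0] = 1.8718

1.872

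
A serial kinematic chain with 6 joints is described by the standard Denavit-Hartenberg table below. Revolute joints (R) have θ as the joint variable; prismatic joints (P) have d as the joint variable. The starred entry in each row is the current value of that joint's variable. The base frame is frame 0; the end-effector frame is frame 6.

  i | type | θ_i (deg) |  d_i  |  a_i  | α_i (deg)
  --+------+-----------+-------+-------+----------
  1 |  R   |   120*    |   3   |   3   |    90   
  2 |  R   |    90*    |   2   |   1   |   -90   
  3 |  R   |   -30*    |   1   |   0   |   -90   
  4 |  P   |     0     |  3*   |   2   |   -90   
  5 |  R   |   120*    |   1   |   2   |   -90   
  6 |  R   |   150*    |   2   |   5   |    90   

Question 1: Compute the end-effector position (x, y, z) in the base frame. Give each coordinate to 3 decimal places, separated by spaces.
-2.411 -0.815 8.250

after link 1: o_1 = (-1.5000, 2.5981, 3.0000)
after link 2: o_2 = (0.2321, 3.5981, 4.0000)
after link 3: o_3 = (0.7321, 2.7321, 4.0000)
after link 4: o_4 = (-0.6519, 1.9330, 7.2321)
after link 5: o_5 = (-0.2859, 3.2990, 5.5000)
after link 6: o_6 = (-2.4109, -0.8146, 8.2500)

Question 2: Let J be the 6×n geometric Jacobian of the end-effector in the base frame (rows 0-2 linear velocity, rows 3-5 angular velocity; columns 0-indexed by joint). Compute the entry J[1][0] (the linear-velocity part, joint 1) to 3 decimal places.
-2.411

axis z_0 = ẑ; lever o_n−o_0 = (-2.4109,-0.8146,8.2500)
cross product → J_v[:, 0] = (0.8146,-2.4109,0.0000)
J_ω[:, 0] = z_0
entry J[1][0] = -2.4109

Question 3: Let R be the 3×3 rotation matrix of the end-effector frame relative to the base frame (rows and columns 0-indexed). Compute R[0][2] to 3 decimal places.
0.650

End-effector z-axis (col 2 of R) = (0.6495,-0.6250,-0.4330)
R[0][2] = 0.6495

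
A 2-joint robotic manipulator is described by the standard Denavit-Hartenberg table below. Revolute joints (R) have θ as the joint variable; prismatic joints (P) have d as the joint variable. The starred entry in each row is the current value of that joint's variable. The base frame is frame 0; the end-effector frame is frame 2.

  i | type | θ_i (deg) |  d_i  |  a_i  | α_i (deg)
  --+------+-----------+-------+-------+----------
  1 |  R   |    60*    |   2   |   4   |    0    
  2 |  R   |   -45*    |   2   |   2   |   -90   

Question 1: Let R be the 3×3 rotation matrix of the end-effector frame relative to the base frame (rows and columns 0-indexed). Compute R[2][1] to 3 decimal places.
End-effector y-axis (col 1 of R) = (-0.0000,0.0000,-1.0000)
R[2][1] = -1.0000

-1.000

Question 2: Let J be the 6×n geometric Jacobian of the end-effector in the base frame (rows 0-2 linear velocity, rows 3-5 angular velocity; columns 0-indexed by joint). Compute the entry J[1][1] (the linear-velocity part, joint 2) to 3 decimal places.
axis z_1 = (0.0000,0.0000,1.0000); lever o_n−o_1 = (1.9319,0.5176,2.0000)
cross product → J_v[:, 1] = (-0.5176,1.9319,0.0000)
J_ω[:, 1] = z_1
entry J[1][1] = 1.9319

1.932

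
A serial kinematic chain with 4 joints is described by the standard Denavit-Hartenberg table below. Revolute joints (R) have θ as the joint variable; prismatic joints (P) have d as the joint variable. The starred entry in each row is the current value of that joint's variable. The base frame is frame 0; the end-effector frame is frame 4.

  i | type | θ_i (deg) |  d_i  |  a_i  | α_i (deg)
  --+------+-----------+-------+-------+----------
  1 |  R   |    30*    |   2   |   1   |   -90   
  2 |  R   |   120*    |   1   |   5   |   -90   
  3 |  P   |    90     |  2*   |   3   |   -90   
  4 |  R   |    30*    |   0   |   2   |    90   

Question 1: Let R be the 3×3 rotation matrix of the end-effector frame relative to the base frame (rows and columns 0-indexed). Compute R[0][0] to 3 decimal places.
End-effector x-axis (col 0 of R) = (0.8080,-0.5335,-0.2500)
R[0][0] = 0.8080

0.808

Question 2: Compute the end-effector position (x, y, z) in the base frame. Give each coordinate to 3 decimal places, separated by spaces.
-0.183 -4.415 -1.830

after link 1: o_1 = (0.8660, 0.5000, 2.0000)
after link 2: o_2 = (-1.7990, 0.1160, -2.3301)
after link 3: o_3 = (-1.7990, -3.3481, -1.3301)
after link 4: o_4 = (-0.1830, -4.4151, -1.8301)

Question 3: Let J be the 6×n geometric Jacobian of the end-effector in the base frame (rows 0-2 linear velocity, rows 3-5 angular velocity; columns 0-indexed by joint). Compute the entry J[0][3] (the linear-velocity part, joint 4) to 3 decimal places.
0.799

axis z_3 = (0.4330,0.2500,0.8660); lever o_n−o_3 = (1.6160,-1.0670,-0.5000)
cross product → J_v[:, 3] = (0.7990,1.6160,-0.8660)
J_ω[:, 3] = z_3
entry J[0][3] = 0.7990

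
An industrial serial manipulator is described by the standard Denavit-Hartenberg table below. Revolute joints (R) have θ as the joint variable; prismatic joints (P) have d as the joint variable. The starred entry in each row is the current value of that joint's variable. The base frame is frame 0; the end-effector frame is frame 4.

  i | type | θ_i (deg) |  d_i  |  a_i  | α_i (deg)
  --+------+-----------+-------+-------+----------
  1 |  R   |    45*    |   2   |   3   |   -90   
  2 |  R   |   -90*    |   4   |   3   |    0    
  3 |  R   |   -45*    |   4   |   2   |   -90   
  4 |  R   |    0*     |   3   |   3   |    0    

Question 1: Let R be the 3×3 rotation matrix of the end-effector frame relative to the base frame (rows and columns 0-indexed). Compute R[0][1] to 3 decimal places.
End-effector y-axis (col 1 of R) = (0.7071,-0.7071,-0.0000)
R[0][1] = 0.7071

0.707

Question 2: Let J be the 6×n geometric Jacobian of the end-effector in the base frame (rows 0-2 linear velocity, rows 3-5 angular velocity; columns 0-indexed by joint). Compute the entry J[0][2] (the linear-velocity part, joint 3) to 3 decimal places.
axis z_2 = (-0.7071,0.7071,0.0000); lever o_n−o_2 = (-3.8284,1.8284,5.6569)
cross product → J_v[:, 2] = (4.0000,4.0000,1.4142)
J_ω[:, 2] = z_2
entry J[0][2] = 4.0000

4.000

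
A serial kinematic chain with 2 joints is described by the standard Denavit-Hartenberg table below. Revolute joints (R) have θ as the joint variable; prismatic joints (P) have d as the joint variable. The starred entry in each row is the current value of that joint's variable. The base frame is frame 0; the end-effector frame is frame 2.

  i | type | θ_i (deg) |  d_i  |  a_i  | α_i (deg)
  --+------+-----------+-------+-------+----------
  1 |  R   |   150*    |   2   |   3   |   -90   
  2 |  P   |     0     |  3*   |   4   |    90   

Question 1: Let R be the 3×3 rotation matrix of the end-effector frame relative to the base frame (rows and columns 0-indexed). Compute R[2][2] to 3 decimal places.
1.000

End-effector z-axis (col 2 of R) = (0.0000,0.0000,1.0000)
R[2][2] = 1.0000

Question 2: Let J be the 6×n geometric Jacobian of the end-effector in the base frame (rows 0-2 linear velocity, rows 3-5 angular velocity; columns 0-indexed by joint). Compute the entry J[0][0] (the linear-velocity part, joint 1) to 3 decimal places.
axis z_0 = ẑ; lever o_n−o_0 = (-7.5622,0.9019,2.0000)
cross product → J_v[:, 0] = (-0.9019,-7.5622,0.0000)
J_ω[:, 0] = z_0
entry J[0][0] = -0.9019

-0.902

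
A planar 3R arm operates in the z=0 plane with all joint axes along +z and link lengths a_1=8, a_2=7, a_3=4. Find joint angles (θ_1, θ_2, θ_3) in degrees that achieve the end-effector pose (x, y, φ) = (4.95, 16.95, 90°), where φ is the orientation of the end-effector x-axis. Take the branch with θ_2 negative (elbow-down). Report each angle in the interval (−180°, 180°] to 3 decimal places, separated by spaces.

89.996 -44.993 44.997

wrist centre = target − a_3·(cos φ, sin φ) = (4.9500, 12.9500)
cos θ_2 = (192.2050−8²−7²)/(2·8·7) = 0.7072; θ_2 = -44.9935° (elbow-down)
β = atan2(12.9500,4.9500) = 69.0812°; ψ = atan2(-4.9492,12.9503) = -20.9152°
θ_1 = β − ψ = 89.9964°
θ_3 = φ − θ_1 − θ_2 = 44.9971° (wrapped to (-180°,180°])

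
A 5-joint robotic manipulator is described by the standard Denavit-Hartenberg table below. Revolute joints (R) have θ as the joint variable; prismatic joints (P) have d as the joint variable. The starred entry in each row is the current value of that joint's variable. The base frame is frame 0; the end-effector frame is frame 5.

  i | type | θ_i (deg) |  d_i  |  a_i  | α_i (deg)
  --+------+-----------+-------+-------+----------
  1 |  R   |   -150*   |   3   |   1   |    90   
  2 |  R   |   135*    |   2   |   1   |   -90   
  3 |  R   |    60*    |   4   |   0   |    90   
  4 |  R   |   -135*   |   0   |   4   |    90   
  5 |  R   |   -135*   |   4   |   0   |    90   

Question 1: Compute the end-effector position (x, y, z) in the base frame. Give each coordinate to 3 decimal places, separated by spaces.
-2.986 6.242 -1.121

after link 1: o_1 = (-0.8660, -0.5000, 3.0000)
after link 2: o_2 = (-1.2537, 1.5856, 3.7071)
after link 3: o_3 = (1.1958, 2.9998, 0.8787)
after link 4: o_4 = (-2.6270, 3.6211, 1.8787)
after link 5: o_5 = (-2.9857, 6.2425, -1.1213)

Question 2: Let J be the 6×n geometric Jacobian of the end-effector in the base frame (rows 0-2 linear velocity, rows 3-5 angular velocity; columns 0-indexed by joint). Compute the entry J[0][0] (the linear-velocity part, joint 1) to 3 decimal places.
-6.242

axis z_0 = ẑ; lever o_n−o_0 = (-2.9857,6.2425,-1.1213)
cross product → J_v[:, 0] = (-6.2425,-2.9857,0.0000)
J_ω[:, 0] = z_0
entry J[0][0] = -6.2425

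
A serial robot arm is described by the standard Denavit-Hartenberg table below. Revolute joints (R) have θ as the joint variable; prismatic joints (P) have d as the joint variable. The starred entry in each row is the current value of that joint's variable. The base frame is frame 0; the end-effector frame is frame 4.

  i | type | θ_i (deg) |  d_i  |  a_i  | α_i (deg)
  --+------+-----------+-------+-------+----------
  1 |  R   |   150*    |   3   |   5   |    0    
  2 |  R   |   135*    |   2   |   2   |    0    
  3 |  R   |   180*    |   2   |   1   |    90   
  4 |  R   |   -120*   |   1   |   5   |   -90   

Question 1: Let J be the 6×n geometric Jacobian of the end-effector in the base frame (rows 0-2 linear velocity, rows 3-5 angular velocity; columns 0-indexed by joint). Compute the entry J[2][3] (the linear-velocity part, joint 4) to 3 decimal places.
axis z_3 = (0.9659,0.2588,0.0000); lever o_n−o_3 = (1.6130,-2.1560,-4.3301)
cross product → J_v[:, 3] = (-1.1207,4.1826,-2.5000)
J_ω[:, 3] = z_3
entry J[2][3] = -2.5000

-2.500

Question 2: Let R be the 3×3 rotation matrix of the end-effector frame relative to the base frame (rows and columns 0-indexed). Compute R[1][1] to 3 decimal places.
-0.259

End-effector y-axis (col 1 of R) = (-0.9659,-0.2588,-0.0000)
R[1][1] = -0.2588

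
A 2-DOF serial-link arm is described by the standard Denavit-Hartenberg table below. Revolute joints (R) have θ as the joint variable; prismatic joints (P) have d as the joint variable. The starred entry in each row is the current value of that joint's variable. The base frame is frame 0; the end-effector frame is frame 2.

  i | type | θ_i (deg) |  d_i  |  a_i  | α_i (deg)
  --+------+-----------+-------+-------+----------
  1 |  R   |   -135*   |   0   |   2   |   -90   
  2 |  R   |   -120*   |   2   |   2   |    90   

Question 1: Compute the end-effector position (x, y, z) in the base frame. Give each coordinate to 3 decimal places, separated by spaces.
0.707 -2.121 1.732

after link 1: o_1 = (-1.4142, -1.4142, 0.0000)
after link 2: o_2 = (0.7071, -2.1213, 1.7321)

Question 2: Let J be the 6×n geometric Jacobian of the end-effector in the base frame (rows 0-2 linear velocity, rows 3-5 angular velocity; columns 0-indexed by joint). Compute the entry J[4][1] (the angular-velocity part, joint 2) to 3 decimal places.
-0.707

axis z_1 = (0.7071,-0.7071,0.0000); lever o_n−o_1 = (2.1213,-0.7071,1.7321)
cross product → J_v[:, 1] = (-1.2247,-1.2247,1.0000)
J_ω[:, 1] = z_1
entry J[4][1] = -0.7071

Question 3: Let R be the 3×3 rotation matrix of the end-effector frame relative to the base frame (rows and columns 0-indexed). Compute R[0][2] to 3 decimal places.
End-effector z-axis (col 2 of R) = (0.6124,0.6124,-0.5000)
R[0][2] = 0.6124

0.612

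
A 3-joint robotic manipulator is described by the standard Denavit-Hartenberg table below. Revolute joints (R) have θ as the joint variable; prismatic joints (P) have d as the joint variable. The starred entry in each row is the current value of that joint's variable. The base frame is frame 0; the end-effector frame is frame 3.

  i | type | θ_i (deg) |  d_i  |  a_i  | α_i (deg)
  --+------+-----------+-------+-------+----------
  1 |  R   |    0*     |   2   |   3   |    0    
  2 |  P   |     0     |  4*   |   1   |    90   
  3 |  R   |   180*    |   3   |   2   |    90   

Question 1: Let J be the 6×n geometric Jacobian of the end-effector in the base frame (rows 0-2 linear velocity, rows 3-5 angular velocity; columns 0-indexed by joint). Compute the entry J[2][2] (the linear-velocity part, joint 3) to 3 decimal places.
axis z_2 = (0.0000,-1.0000,0.0000); lever o_n−o_2 = (-2.0000,-3.0000,0.0000)
cross product → J_v[:, 2] = (0.0000,-0.0000,-2.0000)
J_ω[:, 2] = z_2
entry J[2][2] = -2.0000

-2.000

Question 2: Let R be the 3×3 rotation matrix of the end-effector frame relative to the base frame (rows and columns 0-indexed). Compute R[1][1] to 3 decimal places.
End-effector y-axis (col 1 of R) = (-0.0000,-1.0000,0.0000)
R[1][1] = -1.0000

-1.000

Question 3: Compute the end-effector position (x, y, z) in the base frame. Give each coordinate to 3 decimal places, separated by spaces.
2.000 -3.000 6.000

after link 1: o_1 = (3.0000, 0.0000, 2.0000)
after link 2: o_2 = (4.0000, 0.0000, 6.0000)
after link 3: o_3 = (2.0000, -3.0000, 6.0000)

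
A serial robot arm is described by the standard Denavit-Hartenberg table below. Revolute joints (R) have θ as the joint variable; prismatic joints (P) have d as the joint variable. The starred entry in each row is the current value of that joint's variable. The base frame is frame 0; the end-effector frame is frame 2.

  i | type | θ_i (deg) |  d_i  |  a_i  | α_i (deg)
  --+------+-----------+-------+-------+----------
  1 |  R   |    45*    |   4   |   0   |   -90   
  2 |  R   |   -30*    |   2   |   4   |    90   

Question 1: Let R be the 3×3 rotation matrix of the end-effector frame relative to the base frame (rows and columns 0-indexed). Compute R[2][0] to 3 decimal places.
0.500

End-effector x-axis (col 0 of R) = (0.6124,0.6124,0.5000)
R[2][0] = 0.5000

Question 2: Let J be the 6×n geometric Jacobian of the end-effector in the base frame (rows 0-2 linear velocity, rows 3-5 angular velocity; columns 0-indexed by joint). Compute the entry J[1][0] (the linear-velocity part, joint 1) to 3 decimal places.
1.035

axis z_0 = ẑ; lever o_n−o_0 = (1.0353,3.8637,6.0000)
cross product → J_v[:, 0] = (-3.8637,1.0353,0.0000)
J_ω[:, 0] = z_0
entry J[1][0] = 1.0353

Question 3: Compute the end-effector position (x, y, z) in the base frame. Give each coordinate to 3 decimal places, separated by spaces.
after link 1: o_1 = (0.0000, 0.0000, 4.0000)
after link 2: o_2 = (1.0353, 3.8637, 6.0000)

1.035 3.864 6.000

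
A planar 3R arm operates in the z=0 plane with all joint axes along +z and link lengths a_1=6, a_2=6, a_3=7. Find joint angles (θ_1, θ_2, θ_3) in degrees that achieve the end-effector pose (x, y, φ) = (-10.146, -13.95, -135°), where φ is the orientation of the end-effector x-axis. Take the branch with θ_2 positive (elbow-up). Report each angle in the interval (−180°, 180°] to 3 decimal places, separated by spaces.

wrist centre = target − a_3·(cos φ, sin φ) = (-5.1963, -9.0003)
cos θ_2 = (108.0056−6²−6²)/(2·6·6) = 0.5001; θ_2 = 59.9949° (elbow-up)
β = atan2(-9.0003,-5.1963) = -119.9998°; ψ = atan2(5.1959,9.0005) = 29.9974°
θ_1 = β − ψ = -149.9972°
θ_3 = φ − θ_1 − θ_2 = -44.9977° (wrapped to (-180°,180°])

-149.997 59.995 -44.998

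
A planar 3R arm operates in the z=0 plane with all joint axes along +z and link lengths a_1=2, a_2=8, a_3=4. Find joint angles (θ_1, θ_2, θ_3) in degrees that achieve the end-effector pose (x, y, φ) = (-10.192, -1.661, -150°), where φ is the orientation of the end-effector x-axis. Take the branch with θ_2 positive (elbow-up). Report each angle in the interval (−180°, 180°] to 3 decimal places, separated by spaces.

wrist centre = target − a_3·(cos φ, sin φ) = (-6.7279, 0.3390)
cos θ_2 = (45.3795−2²−8²)/(2·2·8) = -0.7069; θ_2 = 134.9824° (elbow-up)
β = atan2(0.3390,-6.7279) = 177.1155°; ψ = atan2(5.6586,-3.6551) = 122.8601°
θ_1 = β − ψ = 54.2554°
θ_3 = φ − θ_1 − θ_2 = 20.7622° (wrapped to (-180°,180°])

54.255 134.982 20.762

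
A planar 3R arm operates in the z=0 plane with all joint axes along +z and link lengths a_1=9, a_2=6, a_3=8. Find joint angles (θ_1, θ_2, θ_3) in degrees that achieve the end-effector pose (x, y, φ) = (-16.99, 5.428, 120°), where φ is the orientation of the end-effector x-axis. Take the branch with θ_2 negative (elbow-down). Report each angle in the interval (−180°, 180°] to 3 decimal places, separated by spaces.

wrist centre = target − a_3·(cos φ, sin φ) = (-12.9900, -1.5002)
cos θ_2 = (170.9907−9²−6²)/(2·9·6) = 0.4999; θ_2 = -60.0057° (elbow-down)
β = atan2(-1.5002,-12.9900) = -173.4121°; ψ = atan2(-5.1965,11.9995) = -23.4153°
θ_1 = β − ψ = -149.9968°
θ_3 = φ − θ_1 − θ_2 = -29.9975° (wrapped to (-180°,180°])

-149.997 -60.006 -29.997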